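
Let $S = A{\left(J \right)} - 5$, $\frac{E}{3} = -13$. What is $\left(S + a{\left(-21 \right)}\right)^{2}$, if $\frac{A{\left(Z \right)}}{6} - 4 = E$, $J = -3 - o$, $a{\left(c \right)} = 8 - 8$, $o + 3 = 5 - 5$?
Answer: $46225$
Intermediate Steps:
$o = -3$ ($o = -3 + \left(5 - 5\right) = -3 + 0 = -3$)
$E = -39$ ($E = 3 \left(-13\right) = -39$)
$a{\left(c \right)} = 0$ ($a{\left(c \right)} = 8 - 8 = 0$)
$J = 0$ ($J = -3 - -3 = -3 + 3 = 0$)
$A{\left(Z \right)} = -210$ ($A{\left(Z \right)} = 24 + 6 \left(-39\right) = 24 - 234 = -210$)
$S = -215$ ($S = -210 - 5 = -215$)
$\left(S + a{\left(-21 \right)}\right)^{2} = \left(-215 + 0\right)^{2} = \left(-215\right)^{2} = 46225$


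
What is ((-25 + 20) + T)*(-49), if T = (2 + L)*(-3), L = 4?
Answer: 1127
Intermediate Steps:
T = -18 (T = (2 + 4)*(-3) = 6*(-3) = -18)
((-25 + 20) + T)*(-49) = ((-25 + 20) - 18)*(-49) = (-5 - 18)*(-49) = -23*(-49) = 1127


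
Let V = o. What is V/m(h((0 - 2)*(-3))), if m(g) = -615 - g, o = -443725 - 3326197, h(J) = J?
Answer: 3769922/621 ≈ 6070.7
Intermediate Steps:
o = -3769922
V = -3769922
V/m(h((0 - 2)*(-3))) = -3769922/(-615 - (0 - 2)*(-3)) = -3769922/(-615 - (-2)*(-3)) = -3769922/(-615 - 1*6) = -3769922/(-615 - 6) = -3769922/(-621) = -3769922*(-1/621) = 3769922/621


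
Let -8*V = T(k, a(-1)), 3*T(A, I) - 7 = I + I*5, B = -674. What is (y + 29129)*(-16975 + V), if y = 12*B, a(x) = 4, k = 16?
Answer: -8572755671/24 ≈ -3.5720e+8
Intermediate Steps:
T(A, I) = 7/3 + 2*I (T(A, I) = 7/3 + (I + I*5)/3 = 7/3 + (I + 5*I)/3 = 7/3 + (6*I)/3 = 7/3 + 2*I)
V = -31/24 (V = -(7/3 + 2*4)/8 = -(7/3 + 8)/8 = -1/8*31/3 = -31/24 ≈ -1.2917)
y = -8088 (y = 12*(-674) = -8088)
(y + 29129)*(-16975 + V) = (-8088 + 29129)*(-16975 - 31/24) = 21041*(-407431/24) = -8572755671/24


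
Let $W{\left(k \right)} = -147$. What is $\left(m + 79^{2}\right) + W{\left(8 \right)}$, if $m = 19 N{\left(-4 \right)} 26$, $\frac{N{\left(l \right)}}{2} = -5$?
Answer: $1154$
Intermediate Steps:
$N{\left(l \right)} = -10$ ($N{\left(l \right)} = 2 \left(-5\right) = -10$)
$m = -4940$ ($m = 19 \left(-10\right) 26 = \left(-190\right) 26 = -4940$)
$\left(m + 79^{2}\right) + W{\left(8 \right)} = \left(-4940 + 79^{2}\right) - 147 = \left(-4940 + 6241\right) - 147 = 1301 - 147 = 1154$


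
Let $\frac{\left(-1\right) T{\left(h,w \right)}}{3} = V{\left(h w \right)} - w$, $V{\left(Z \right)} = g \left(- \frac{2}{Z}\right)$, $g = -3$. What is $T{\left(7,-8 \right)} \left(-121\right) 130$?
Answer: $\frac{5214495}{14} \approx 3.7246 \cdot 10^{5}$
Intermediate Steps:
$V{\left(Z \right)} = \frac{6}{Z}$ ($V{\left(Z \right)} = - 3 \left(- \frac{2}{Z}\right) = \frac{6}{Z}$)
$T{\left(h,w \right)} = 3 w - \frac{18}{h w}$ ($T{\left(h,w \right)} = - 3 \left(\frac{6}{h w} - w\right) = - 3 \left(- w + \frac{6}{h w}\right) = 3 w - \frac{18}{h w}$)
$T{\left(7,-8 \right)} \left(-121\right) 130 = \left(3 \left(-8\right) - \frac{18}{7 \left(-8\right)}\right) \left(-121\right) 130 = \left(-24 - \frac{18}{7} \left(- \frac{1}{8}\right)\right) \left(-121\right) 130 = \left(-24 + \frac{9}{28}\right) \left(-121\right) 130 = \left(- \frac{663}{28}\right) \left(-121\right) 130 = \frac{80223}{28} \cdot 130 = \frac{5214495}{14}$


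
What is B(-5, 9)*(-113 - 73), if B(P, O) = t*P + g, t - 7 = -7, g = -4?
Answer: 744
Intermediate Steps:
t = 0 (t = 7 - 7 = 0)
B(P, O) = -4 (B(P, O) = 0*P - 4 = 0 - 4 = -4)
B(-5, 9)*(-113 - 73) = -4*(-113 - 73) = -4*(-186) = 744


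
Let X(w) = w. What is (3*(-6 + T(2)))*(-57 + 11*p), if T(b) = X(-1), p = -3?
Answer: 1890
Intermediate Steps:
T(b) = -1
(3*(-6 + T(2)))*(-57 + 11*p) = (3*(-6 - 1))*(-57 + 11*(-3)) = (3*(-7))*(-57 - 33) = -21*(-90) = 1890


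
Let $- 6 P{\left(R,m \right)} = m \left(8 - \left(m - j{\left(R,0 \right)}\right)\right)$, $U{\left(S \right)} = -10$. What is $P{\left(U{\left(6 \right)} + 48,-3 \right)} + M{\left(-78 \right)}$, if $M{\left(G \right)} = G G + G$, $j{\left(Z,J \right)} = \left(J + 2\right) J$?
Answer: $\frac{12023}{2} \approx 6011.5$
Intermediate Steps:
$j{\left(Z,J \right)} = J \left(2 + J\right)$ ($j{\left(Z,J \right)} = \left(2 + J\right) J = J \left(2 + J\right)$)
$P{\left(R,m \right)} = - \frac{m \left(8 - m\right)}{6}$ ($P{\left(R,m \right)} = - \frac{m \left(8 + \left(0 \left(2 + 0\right) - m\right)\right)}{6} = - \frac{m \left(8 + \left(0 \cdot 2 - m\right)\right)}{6} = - \frac{m \left(8 + \left(0 - m\right)\right)}{6} = - \frac{m \left(8 - m\right)}{6}$)
$M{\left(G \right)} = G + G^{2}$ ($M{\left(G \right)} = G^{2} + G = G + G^{2}$)
$P{\left(U{\left(6 \right)} + 48,-3 \right)} + M{\left(-78 \right)} = \frac{1}{6} \left(-3\right) \left(-8 - 3\right) - 78 \left(1 - 78\right) = \frac{1}{6} \left(-3\right) \left(-11\right) - -6006 = \frac{11}{2} + 6006 = \frac{12023}{2}$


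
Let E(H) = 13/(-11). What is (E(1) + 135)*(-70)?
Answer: -103040/11 ≈ -9367.3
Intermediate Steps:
E(H) = -13/11 (E(H) = 13*(-1/11) = -13/11)
(E(1) + 135)*(-70) = (-13/11 + 135)*(-70) = (1472/11)*(-70) = -103040/11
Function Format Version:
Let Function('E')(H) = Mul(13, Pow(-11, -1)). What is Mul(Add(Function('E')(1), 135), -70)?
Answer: Rational(-103040, 11) ≈ -9367.3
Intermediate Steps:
Function('E')(H) = Rational(-13, 11) (Function('E')(H) = Mul(13, Rational(-1, 11)) = Rational(-13, 11))
Mul(Add(Function('E')(1), 135), -70) = Mul(Add(Rational(-13, 11), 135), -70) = Mul(Rational(1472, 11), -70) = Rational(-103040, 11)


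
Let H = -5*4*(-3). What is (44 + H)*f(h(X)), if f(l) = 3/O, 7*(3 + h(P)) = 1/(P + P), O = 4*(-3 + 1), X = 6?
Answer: -39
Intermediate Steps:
O = -8 (O = 4*(-2) = -8)
H = 60 (H = -20*(-3) = 60)
h(P) = -3 + 1/(14*P) (h(P) = -3 + 1/(7*(P + P)) = -3 + 1/(7*((2*P))) = -3 + (1/(2*P))/7 = -3 + 1/(14*P))
f(l) = -3/8 (f(l) = 3/(-8) = 3*(-1/8) = -3/8)
(44 + H)*f(h(X)) = (44 + 60)*(-3/8) = 104*(-3/8) = -39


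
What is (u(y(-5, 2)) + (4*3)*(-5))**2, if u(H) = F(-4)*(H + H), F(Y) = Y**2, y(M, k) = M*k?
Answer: 144400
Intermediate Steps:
u(H) = 32*H (u(H) = (-4)**2*(H + H) = 16*(2*H) = 32*H)
(u(y(-5, 2)) + (4*3)*(-5))**2 = (32*(-5*2) + (4*3)*(-5))**2 = (32*(-10) + 12*(-5))**2 = (-320 - 60)**2 = (-380)**2 = 144400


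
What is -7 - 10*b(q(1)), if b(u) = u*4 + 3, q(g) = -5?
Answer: 163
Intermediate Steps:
b(u) = 3 + 4*u (b(u) = 4*u + 3 = 3 + 4*u)
-7 - 10*b(q(1)) = -7 - 10*(3 + 4*(-5)) = -7 - 10*(3 - 20) = -7 - 10*(-17) = -7 + 170 = 163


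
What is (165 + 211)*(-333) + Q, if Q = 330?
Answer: -124878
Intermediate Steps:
(165 + 211)*(-333) + Q = (165 + 211)*(-333) + 330 = 376*(-333) + 330 = -125208 + 330 = -124878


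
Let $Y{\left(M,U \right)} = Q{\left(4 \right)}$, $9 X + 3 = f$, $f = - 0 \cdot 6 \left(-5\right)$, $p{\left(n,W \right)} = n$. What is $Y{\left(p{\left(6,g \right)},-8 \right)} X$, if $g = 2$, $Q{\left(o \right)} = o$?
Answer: $- \frac{4}{3} \approx -1.3333$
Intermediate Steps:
$f = 0$ ($f = - 0 \left(-5\right) = \left(-1\right) 0 = 0$)
$X = - \frac{1}{3}$ ($X = - \frac{1}{3} + \frac{1}{9} \cdot 0 = - \frac{1}{3} + 0 = - \frac{1}{3} \approx -0.33333$)
$Y{\left(M,U \right)} = 4$
$Y{\left(p{\left(6,g \right)},-8 \right)} X = 4 \left(- \frac{1}{3}\right) = - \frac{4}{3}$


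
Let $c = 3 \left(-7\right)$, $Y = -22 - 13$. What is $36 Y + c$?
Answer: $-1281$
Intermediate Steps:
$Y = -35$
$c = -21$
$36 Y + c = 36 \left(-35\right) - 21 = -1260 - 21 = -1281$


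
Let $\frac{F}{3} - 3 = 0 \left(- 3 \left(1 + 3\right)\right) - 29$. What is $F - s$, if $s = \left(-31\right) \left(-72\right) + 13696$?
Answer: $-16006$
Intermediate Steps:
$F = -78$ ($F = 9 + 3 \left(0 \left(- 3 \left(1 + 3\right)\right) - 29\right) = 9 + 3 \left(0 \left(\left(-3\right) 4\right) - 29\right) = 9 + 3 \left(0 \left(-12\right) - 29\right) = 9 + 3 \left(0 - 29\right) = 9 + 3 \left(-29\right) = 9 - 87 = -78$)
$s = 15928$ ($s = 2232 + 13696 = 15928$)
$F - s = -78 - 15928 = -16006$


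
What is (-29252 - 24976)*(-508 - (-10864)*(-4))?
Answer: 2384079792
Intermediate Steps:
(-29252 - 24976)*(-508 - (-10864)*(-4)) = -54228*(-508 - 2716*16) = -54228*(-508 - 43456) = -54228*(-43964) = 2384079792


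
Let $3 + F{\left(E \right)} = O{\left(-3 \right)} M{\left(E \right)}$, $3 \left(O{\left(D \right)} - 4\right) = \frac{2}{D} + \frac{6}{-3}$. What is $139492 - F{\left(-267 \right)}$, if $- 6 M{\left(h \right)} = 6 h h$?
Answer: $361283$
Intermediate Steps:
$O{\left(D \right)} = \frac{10}{3} + \frac{2}{3 D}$ ($O{\left(D \right)} = 4 + \frac{\frac{2}{D} + \frac{6}{-3}}{3} = 4 + \frac{\frac{2}{D} + 6 \left(- \frac{1}{3}\right)}{3} = 4 + \frac{\frac{2}{D} - 2}{3} = 4 + \frac{-2 + \frac{2}{D}}{3} = 4 - \left(\frac{2}{3} - \frac{2}{3 D}\right) = \frac{10}{3} + \frac{2}{3 D}$)
$M{\left(h \right)} = - h^{2}$ ($M{\left(h \right)} = - \frac{6 h h}{6} = - \frac{6 h^{2}}{6} = - h^{2}$)
$F{\left(E \right)} = -3 - \frac{28 E^{2}}{9}$ ($F{\left(E \right)} = -3 + \frac{2 \left(1 + 5 \left(-3\right)\right)}{3 \left(-3\right)} \left(- E^{2}\right) = -3 + \frac{2}{3} \left(- \frac{1}{3}\right) \left(1 - 15\right) \left(- E^{2}\right) = -3 + \frac{2}{3} \left(- \frac{1}{3}\right) \left(-14\right) \left(- E^{2}\right) = -3 + \frac{28 \left(- E^{2}\right)}{9} = -3 - \frac{28 E^{2}}{9}$)
$139492 - F{\left(-267 \right)} = 139492 - \left(-3 - \frac{28 \left(-267\right)^{2}}{9}\right) = 139492 - \left(-3 - 221788\right) = 139492 - -221791 = 139492 + 221791 = 361283$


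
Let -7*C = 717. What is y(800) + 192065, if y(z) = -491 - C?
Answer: 1341735/7 ≈ 1.9168e+5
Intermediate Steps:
C = -717/7 (C = -⅐*717 = -717/7 ≈ -102.43)
y(z) = -2720/7 (y(z) = -491 - 1*(-717/7) = -491 + 717/7 = -2720/7)
y(800) + 192065 = -2720/7 + 192065 = 1341735/7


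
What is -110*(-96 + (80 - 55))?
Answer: 7810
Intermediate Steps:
-110*(-96 + (80 - 55)) = -110*(-96 + 25) = -110*(-71) = 7810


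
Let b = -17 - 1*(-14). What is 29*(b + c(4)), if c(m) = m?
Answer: 29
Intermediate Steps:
b = -3 (b = -17 + 14 = -3)
29*(b + c(4)) = 29*(-3 + 4) = 29*1 = 29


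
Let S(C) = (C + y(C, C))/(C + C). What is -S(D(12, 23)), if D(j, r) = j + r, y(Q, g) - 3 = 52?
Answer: -9/7 ≈ -1.2857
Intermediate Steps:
y(Q, g) = 55 (y(Q, g) = 3 + 52 = 55)
S(C) = (55 + C)/(2*C) (S(C) = (C + 55)/(C + C) = (55 + C)/((2*C)) = (55 + C)*(1/(2*C)) = (55 + C)/(2*C))
-S(D(12, 23)) = -(55 + (12 + 23))/(2*(12 + 23)) = -(55 + 35)/(2*35) = -90/(2*35) = -1*9/7 = -9/7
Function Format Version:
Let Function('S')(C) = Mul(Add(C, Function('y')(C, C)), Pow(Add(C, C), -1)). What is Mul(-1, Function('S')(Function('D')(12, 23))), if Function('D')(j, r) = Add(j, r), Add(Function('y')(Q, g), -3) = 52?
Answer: Rational(-9, 7) ≈ -1.2857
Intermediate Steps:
Function('y')(Q, g) = 55 (Function('y')(Q, g) = Add(3, 52) = 55)
Function('S')(C) = Mul(Rational(1, 2), Pow(C, -1), Add(55, C)) (Function('S')(C) = Mul(Add(C, 55), Pow(Add(C, C), -1)) = Mul(Add(55, C), Pow(Mul(2, C), -1)) = Mul(Add(55, C), Mul(Rational(1, 2), Pow(C, -1))) = Mul(Rational(1, 2), Pow(C, -1), Add(55, C)))
Mul(-1, Function('S')(Function('D')(12, 23))) = Mul(-1, Mul(Rational(1, 2), Pow(Add(12, 23), -1), Add(55, Add(12, 23)))) = Mul(-1, Mul(Rational(1, 2), Pow(35, -1), Add(55, 35))) = Mul(-1, Mul(Rational(1, 2), Rational(1, 35), 90)) = Mul(-1, Rational(9, 7)) = Rational(-9, 7)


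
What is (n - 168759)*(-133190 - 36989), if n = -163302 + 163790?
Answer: 28636190509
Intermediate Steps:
n = 488
(n - 168759)*(-133190 - 36989) = (488 - 168759)*(-133190 - 36989) = -168271*(-170179) = 28636190509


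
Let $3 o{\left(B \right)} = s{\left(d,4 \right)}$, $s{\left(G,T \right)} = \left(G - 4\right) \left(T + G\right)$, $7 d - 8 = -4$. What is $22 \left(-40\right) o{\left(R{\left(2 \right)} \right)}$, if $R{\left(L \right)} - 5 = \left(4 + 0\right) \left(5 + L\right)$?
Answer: $\frac{225280}{49} \approx 4597.5$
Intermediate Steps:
$d = \frac{4}{7}$ ($d = \frac{8}{7} + \frac{1}{7} \left(-4\right) = \frac{8}{7} - \frac{4}{7} = \frac{4}{7} \approx 0.57143$)
$R{\left(L \right)} = 25 + 4 L$ ($R{\left(L \right)} = 5 + \left(4 + 0\right) \left(5 + L\right) = 5 + 4 \left(5 + L\right) = 5 + \left(20 + 4 L\right) = 25 + 4 L$)
$s{\left(G,T \right)} = \left(-4 + G\right) \left(G + T\right)$
$o{\left(B \right)} = - \frac{256}{49}$ ($o{\left(B \right)} = \frac{\left(\frac{4}{7}\right)^{2} - \frac{16}{7} - 16 + \frac{4}{7} \cdot 4}{3} = \frac{\frac{16}{49} - \frac{16}{7} - 16 + \frac{16}{7}}{3} = \frac{1}{3} \left(- \frac{768}{49}\right) = - \frac{256}{49}$)
$22 \left(-40\right) o{\left(R{\left(2 \right)} \right)} = 22 \left(-40\right) \left(- \frac{256}{49}\right) = \left(-880\right) \left(- \frac{256}{49}\right) = \frac{225280}{49}$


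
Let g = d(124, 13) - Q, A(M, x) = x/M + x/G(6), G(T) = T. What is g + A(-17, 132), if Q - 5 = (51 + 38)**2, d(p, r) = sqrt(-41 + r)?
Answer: -134500/17 + 2*I*sqrt(7) ≈ -7911.8 + 5.2915*I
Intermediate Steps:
Q = 7926 (Q = 5 + (51 + 38)**2 = 5 + 89**2 = 5 + 7921 = 7926)
A(M, x) = x/6 + x/M (A(M, x) = x/M + x/6 = x/6 + x/M)
g = -7926 + 2*I*sqrt(7) (g = sqrt(-41 + 13) - 1*7926 = sqrt(-28) - 7926 = 2*I*sqrt(7) - 7926 = -7926 + 2*I*sqrt(7) ≈ -7926.0 + 5.2915*I)
g + A(-17, 132) = (-7926 + 2*I*sqrt(7)) + ((1/6)*132 + 132/(-17)) = (-7926 + 2*I*sqrt(7)) + (22 + 132*(-1/17)) = (-7926 + 2*I*sqrt(7)) + (22 - 132/17) = (-7926 + 2*I*sqrt(7)) + 242/17 = -134500/17 + 2*I*sqrt(7)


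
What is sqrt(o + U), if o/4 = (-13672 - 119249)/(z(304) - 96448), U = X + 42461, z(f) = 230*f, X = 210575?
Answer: 137*sqrt(148253386)/3316 ≈ 503.05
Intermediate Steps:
U = 253036 (U = 210575 + 42461 = 253036)
o = 132921/6632 (o = 4*((-13672 - 119249)/(230*304 - 96448)) = 4*(-132921/(69920 - 96448)) = 4*(-132921/(-26528)) = 4*(-132921*(-1/26528)) = 4*(132921/26528) = 132921/6632 ≈ 20.042)
sqrt(o + U) = sqrt(132921/6632 + 253036) = sqrt(1678267673/6632) = 137*sqrt(148253386)/3316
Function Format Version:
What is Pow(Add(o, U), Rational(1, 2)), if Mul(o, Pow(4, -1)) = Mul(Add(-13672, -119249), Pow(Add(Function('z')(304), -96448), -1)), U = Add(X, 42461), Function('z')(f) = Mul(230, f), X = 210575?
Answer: Mul(Rational(137, 3316), Pow(148253386, Rational(1, 2))) ≈ 503.05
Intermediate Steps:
U = 253036 (U = Add(210575, 42461) = 253036)
o = Rational(132921, 6632) (o = Mul(4, Mul(Add(-13672, -119249), Pow(Add(Mul(230, 304), -96448), -1))) = Mul(4, Mul(-132921, Pow(Add(69920, -96448), -1))) = Mul(4, Mul(-132921, Pow(-26528, -1))) = Mul(4, Mul(-132921, Rational(-1, 26528))) = Mul(4, Rational(132921, 26528)) = Rational(132921, 6632) ≈ 20.042)
Pow(Add(o, U), Rational(1, 2)) = Pow(Add(Rational(132921, 6632), 253036), Rational(1, 2)) = Pow(Rational(1678267673, 6632), Rational(1, 2)) = Mul(Rational(137, 3316), Pow(148253386, Rational(1, 2)))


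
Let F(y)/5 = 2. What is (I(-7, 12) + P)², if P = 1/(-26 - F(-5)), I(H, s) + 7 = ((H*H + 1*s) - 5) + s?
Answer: 4818025/1296 ≈ 3717.6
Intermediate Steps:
F(y) = 10 (F(y) = 5*2 = 10)
I(H, s) = -12 + H² + 2*s (I(H, s) = -7 + (((H*H + 1*s) - 5) + s) = -7 + (((H² + s) - 5) + s) = -7 + (((s + H²) - 5) + s) = -7 + ((-5 + s + H²) + s) = -7 + (-5 + H² + 2*s) = -12 + H² + 2*s)
P = -1/36 (P = 1/(-26 - 1*10) = 1/(-26 - 10) = 1/(-36) = -1/36 ≈ -0.027778)
(I(-7, 12) + P)² = ((-12 + (-7)² + 2*12) - 1/36)² = ((-12 + 49 + 24) - 1/36)² = (61 - 1/36)² = (2195/36)² = 4818025/1296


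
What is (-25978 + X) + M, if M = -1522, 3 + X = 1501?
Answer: -26002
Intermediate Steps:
X = 1498 (X = -3 + 1501 = 1498)
(-25978 + X) + M = (-25978 + 1498) - 1522 = -24480 - 1522 = -26002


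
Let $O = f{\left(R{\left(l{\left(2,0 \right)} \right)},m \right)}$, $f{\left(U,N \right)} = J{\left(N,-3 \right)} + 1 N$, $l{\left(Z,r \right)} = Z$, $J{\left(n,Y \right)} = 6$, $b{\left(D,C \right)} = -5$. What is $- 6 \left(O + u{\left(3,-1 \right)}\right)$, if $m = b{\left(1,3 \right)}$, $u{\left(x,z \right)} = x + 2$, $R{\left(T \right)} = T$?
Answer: $-36$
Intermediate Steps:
$u{\left(x,z \right)} = 2 + x$
$m = -5$
$f{\left(U,N \right)} = 6 + N$ ($f{\left(U,N \right)} = 6 + 1 N = 6 + N$)
$O = 1$ ($O = 6 - 5 = 1$)
$- 6 \left(O + u{\left(3,-1 \right)}\right) = - 6 \left(1 + \left(2 + 3\right)\right) = - 6 \left(1 + 5\right) = \left(-6\right) 6 = -36$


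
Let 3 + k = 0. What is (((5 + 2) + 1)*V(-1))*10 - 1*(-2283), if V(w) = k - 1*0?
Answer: 2043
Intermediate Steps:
k = -3 (k = -3 + 0 = -3)
V(w) = -3 (V(w) = -3 - 1*0 = -3 + 0 = -3)
(((5 + 2) + 1)*V(-1))*10 - 1*(-2283) = (((5 + 2) + 1)*(-3))*10 - 1*(-2283) = ((7 + 1)*(-3))*10 + 2283 = (8*(-3))*10 + 2283 = -24*10 + 2283 = -240 + 2283 = 2043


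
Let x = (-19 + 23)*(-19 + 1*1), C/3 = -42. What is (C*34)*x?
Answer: 308448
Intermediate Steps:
C = -126 (C = 3*(-42) = -126)
x = -72 (x = 4*(-19 + 1) = 4*(-18) = -72)
(C*34)*x = -126*34*(-72) = -4284*(-72) = 308448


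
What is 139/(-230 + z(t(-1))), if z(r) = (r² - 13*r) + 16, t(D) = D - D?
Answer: -139/214 ≈ -0.64953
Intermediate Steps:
t(D) = 0
z(r) = 16 + r² - 13*r
139/(-230 + z(t(-1))) = 139/(-230 + (16 + 0² - 13*0)) = 139/(-230 + (16 + 0 + 0)) = 139/(-230 + 16) = 139/(-214) = -1/214*139 = -139/214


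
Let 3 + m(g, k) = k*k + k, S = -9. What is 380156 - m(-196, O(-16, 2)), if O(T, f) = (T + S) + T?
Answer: 378519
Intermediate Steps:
O(T, f) = -9 + 2*T (O(T, f) = (T - 9) + T = (-9 + T) + T = -9 + 2*T)
m(g, k) = -3 + k + k² (m(g, k) = -3 + (k*k + k) = -3 + (k² + k) = -3 + (k + k²) = -3 + k + k²)
380156 - m(-196, O(-16, 2)) = 380156 - (-3 + (-9 + 2*(-16)) + (-9 + 2*(-16))²) = 380156 - (-3 + (-9 - 32) + (-9 - 32)²) = 380156 - (-3 - 41 + (-41)²) = 380156 - (-3 - 41 + 1681) = 380156 - 1*1637 = 380156 - 1637 = 378519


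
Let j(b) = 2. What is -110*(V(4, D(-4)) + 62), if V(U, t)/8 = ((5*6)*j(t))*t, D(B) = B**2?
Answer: -851620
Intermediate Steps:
V(U, t) = 480*t (V(U, t) = 8*(((5*6)*2)*t) = 8*((30*2)*t) = 8*(60*t) = 480*t)
-110*(V(4, D(-4)) + 62) = -110*(480*(-4)**2 + 62) = -110*(480*16 + 62) = -110*(7680 + 62) = -110*7742 = -851620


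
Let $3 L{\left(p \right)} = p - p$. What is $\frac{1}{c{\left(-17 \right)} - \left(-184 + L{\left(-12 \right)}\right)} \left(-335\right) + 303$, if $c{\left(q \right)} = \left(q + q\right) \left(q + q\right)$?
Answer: $\frac{1211}{4} \approx 302.75$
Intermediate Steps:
$c{\left(q \right)} = 4 q^{2}$ ($c{\left(q \right)} = 2 q 2 q = 4 q^{2}$)
$L{\left(p \right)} = 0$ ($L{\left(p \right)} = \frac{p - p}{3} = \frac{1}{3} \cdot 0 = 0$)
$\frac{1}{c{\left(-17 \right)} - \left(-184 + L{\left(-12 \right)}\right)} \left(-335\right) + 303 = \frac{1}{4 \left(-17\right)^{2} + \left(184 - 0\right)} \left(-335\right) + 303 = \frac{1}{4 \cdot 289 + \left(184 + 0\right)} \left(-335\right) + 303 = \frac{1}{1156 + 184} \left(-335\right) + 303 = \frac{1}{1340} \left(-335\right) + 303 = - \frac{1}{4} + 303 = \frac{1211}{4}$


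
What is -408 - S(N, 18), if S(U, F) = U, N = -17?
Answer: -391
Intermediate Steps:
-408 - S(N, 18) = -408 - 1*(-17) = -408 + 17 = -391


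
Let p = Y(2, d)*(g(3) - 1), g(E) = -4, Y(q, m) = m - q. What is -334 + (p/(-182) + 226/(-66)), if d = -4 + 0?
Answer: -1013780/3003 ≈ -337.59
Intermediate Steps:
d = -4
p = 30 (p = (-4 - 1*2)*(-4 - 1) = (-4 - 2)*(-5) = -6*(-5) = 30)
-334 + (p/(-182) + 226/(-66)) = -334 + (30/(-182) + 226/(-66)) = -334 + (30*(-1/182) + 226*(-1/66)) = -334 + (-15/91 - 113/33) = -334 - 10778/3003 = -1013780/3003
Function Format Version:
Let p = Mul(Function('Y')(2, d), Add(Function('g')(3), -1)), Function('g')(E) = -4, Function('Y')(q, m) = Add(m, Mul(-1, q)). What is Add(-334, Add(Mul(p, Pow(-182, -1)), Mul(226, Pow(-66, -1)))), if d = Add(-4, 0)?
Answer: Rational(-1013780, 3003) ≈ -337.59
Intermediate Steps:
d = -4
p = 30 (p = Mul(Add(-4, Mul(-1, 2)), Add(-4, -1)) = Mul(Add(-4, -2), -5) = Mul(-6, -5) = 30)
Add(-334, Add(Mul(p, Pow(-182, -1)), Mul(226, Pow(-66, -1)))) = Add(-334, Add(Mul(30, Pow(-182, -1)), Mul(226, Pow(-66, -1)))) = Add(-334, Add(Mul(30, Rational(-1, 182)), Mul(226, Rational(-1, 66)))) = Add(-334, Add(Rational(-15, 91), Rational(-113, 33))) = Add(-334, Rational(-10778, 3003)) = Rational(-1013780, 3003)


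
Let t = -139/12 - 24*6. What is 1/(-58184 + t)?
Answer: -12/700075 ≈ -1.7141e-5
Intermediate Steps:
t = -1867/12 (t = -139*1/12 - 144 = -139/12 - 144 = -1867/12 ≈ -155.58)
1/(-58184 + t) = 1/(-58184 - 1867/12) = 1/(-700075/12) = -12/700075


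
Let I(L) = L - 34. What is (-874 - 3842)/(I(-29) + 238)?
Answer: -4716/175 ≈ -26.949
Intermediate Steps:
I(L) = -34 + L
(-874 - 3842)/(I(-29) + 238) = (-874 - 3842)/((-34 - 29) + 238) = -4716/(-63 + 238) = -4716/175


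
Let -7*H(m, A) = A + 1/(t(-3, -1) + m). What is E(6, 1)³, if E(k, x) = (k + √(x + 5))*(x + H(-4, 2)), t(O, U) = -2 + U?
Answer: 15116544/117649 + 5318784*√6/117649 ≈ 239.23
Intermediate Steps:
H(m, A) = -A/7 - 1/(7*(-3 + m)) (H(m, A) = -(A + 1/((-2 - 1) + m))/7 = -(A + 1/(-3 + m))/7 = -A/7 - 1/(7*(-3 + m)))
E(k, x) = (-13/49 + x)*(k + √(5 + x)) (E(k, x) = (k + √(x + 5))*(x + (-1 + 3*2 - 1*2*(-4))/(7*(-3 - 4))) = (k + √(5 + x))*(x + (⅐)*(-1 + 6 + 8)/(-7)) = (k + √(5 + x))*(x + (⅐)*(-⅐)*13) = (k + √(5 + x))*(x - 13/49) = (k + √(5 + x))*(-13/49 + x) = (-13/49 + x)*(k + √(5 + x)))
E(6, 1)³ = (-13/49*6 - 13*√(5 + 1)/49 + 6*1 + 1*√(5 + 1))³ = (-78/49 - 13*√6/49 + 6 + 1*√6)³ = (-78/49 - 13*√6/49 + 6 + √6)³ = (216/49 + 36*√6/49)³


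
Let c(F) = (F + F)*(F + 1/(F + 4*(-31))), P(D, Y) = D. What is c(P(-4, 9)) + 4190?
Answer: 67553/16 ≈ 4222.1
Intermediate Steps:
c(F) = 2*F*(F + 1/(-124 + F)) (c(F) = (2*F)*(F + 1/(F - 124)) = (2*F)*(F + 1/(-124 + F)) = 2*F*(F + 1/(-124 + F)))
c(P(-4, 9)) + 4190 = 2*(-4)*(1 + (-4)**2 - 124*(-4))/(-124 - 4) + 4190 = 2*(-4)*(1 + 16 + 496)/(-128) + 4190 = 2*(-4)*(-1/128)*513 + 4190 = 513/16 + 4190 = 67553/16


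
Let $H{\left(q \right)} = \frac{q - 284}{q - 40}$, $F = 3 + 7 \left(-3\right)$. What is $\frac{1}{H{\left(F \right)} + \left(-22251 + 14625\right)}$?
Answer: $- \frac{29}{221003} \approx -0.00013122$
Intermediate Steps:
$F = -18$ ($F = 3 - 21 = -18$)
$H{\left(q \right)} = \frac{-284 + q}{-40 + q}$
$\frac{1}{H{\left(F \right)} + \left(-22251 + 14625\right)} = \frac{1}{\frac{-284 - 18}{-40 - 18} + \left(-22251 + 14625\right)} = \frac{1}{\frac{1}{-58} \left(-302\right) - 7626} = \frac{1}{\left(- \frac{1}{58}\right) \left(-302\right) - 7626} = \frac{1}{\frac{151}{29} - 7626} = \frac{1}{- \frac{221003}{29}} = - \frac{29}{221003}$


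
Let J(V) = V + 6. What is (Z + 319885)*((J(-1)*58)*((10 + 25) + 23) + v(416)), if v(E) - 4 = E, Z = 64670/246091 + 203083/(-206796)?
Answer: 70162981310513682370/12722658609 ≈ 5.5148e+9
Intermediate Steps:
Z = -36603401233/50890634436 (Z = 64670*(1/246091) + 203083*(-1/206796) = 64670/246091 - 203083/206796 = -36603401233/50890634436 ≈ -0.71926)
J(V) = 6 + V
v(E) = 4 + E
(Z + 319885)*((J(-1)*58)*((10 + 25) + 23) + v(416)) = (-36603401233/50890634436 + 319885)*(((6 - 1)*58)*((10 + 25) + 23) + (4 + 416)) = 16279113993158627*((5*58)*(35 + 23) + 420)/50890634436 = 16279113993158627*(290*58 + 420)/50890634436 = 16279113993158627*(16820 + 420)/50890634436 = (16279113993158627/50890634436)*17240 = 70162981310513682370/12722658609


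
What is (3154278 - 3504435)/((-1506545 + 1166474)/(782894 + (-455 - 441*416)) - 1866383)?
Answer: 23304232259/124214669840 ≈ 0.18761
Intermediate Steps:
(3154278 - 3504435)/((-1506545 + 1166474)/(782894 + (-455 - 441*416)) - 1866383) = -350157/(-340071/(782894 + (-455 - 183456)) - 1866383) = -350157/(-340071/(782894 - 183911) - 1866383) = -350157/(-340071/598983 - 1866383) = -350157/(-340071*1/598983 - 1866383) = -350157/(-113357/199661 - 1866383) = -350157/(-372644009520/199661) = -350157*(-199661/372644009520) = 23304232259/124214669840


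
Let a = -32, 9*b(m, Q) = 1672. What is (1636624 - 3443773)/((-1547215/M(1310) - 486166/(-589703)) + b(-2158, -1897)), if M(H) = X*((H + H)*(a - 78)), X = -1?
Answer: -552832772436873720/55441972383539 ≈ -9971.4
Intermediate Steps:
b(m, Q) = 1672/9 (b(m, Q) = (1/9)*1672 = 1672/9)
M(H) = 220*H (M(H) = -(H + H)*(-32 - 78) = -2*H*(-110) = -(-220)*H = 220*H)
(1636624 - 3443773)/((-1547215/M(1310) - 486166/(-589703)) + b(-2158, -1897)) = (1636624 - 3443773)/((-1547215/(220*1310) - 486166/(-589703)) + 1672/9) = -1807149/((-1547215/288200 - 486166*(-1/589703)) + 1672/9) = -1807149/((-1547215*1/288200 + 486166/589703) + 1672/9) = -1807149/((-309443/57640 + 486166/589703) + 1672/9) = -1807149/(-154456857189/33990480920 + 1672/9) = -1807149/55441972383539/305914328280 = -1807149*305914328280/55441972383539 = -552832772436873720/55441972383539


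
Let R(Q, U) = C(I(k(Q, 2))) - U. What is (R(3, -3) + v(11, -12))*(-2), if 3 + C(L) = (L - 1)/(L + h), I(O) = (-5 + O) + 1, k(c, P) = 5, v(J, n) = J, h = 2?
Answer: -22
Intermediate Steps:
I(O) = -4 + O
C(L) = -3 + (-1 + L)/(2 + L) (C(L) = -3 + (L - 1)/(L + 2) = -3 + (-1 + L)/(2 + L))
R(Q, U) = -3 - U (R(Q, U) = (-7 - 2*(-4 + 5))/(2 + (-4 + 5)) - U = (-7 - 2*1)/(2 + 1) - U = (-7 - 2)/3 - U = (1/3)*(-9) - U = -3 - U)
(R(3, -3) + v(11, -12))*(-2) = ((-3 - 1*(-3)) + 11)*(-2) = ((-3 + 3) + 11)*(-2) = (0 + 11)*(-2) = 11*(-2) = -22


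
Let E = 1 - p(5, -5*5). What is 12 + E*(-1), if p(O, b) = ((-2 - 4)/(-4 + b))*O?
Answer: 349/29 ≈ 12.034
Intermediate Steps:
p(O, b) = -6*O/(-4 + b) (p(O, b) = (-6/(-4 + b))*O = -6*O/(-4 + b))
E = -1/29 (E = 1 - (-6)*5/(-4 - 5*5) = 1 - (-6)*5/(-4 - 25) = 1 - (-6)*5/(-29) = 1 - (-6)*5*(-1)/29 = 1 - 1*30/29 = 1 - 30/29 = -1/29 ≈ -0.034483)
12 + E*(-1) = 12 - 1/29*(-1) = 12 + 1/29 = 349/29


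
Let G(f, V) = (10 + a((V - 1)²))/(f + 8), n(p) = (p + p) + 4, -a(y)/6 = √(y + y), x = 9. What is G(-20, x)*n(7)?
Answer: -15 + 72*√2 ≈ 86.823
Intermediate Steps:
a(y) = -6*√2*√y (a(y) = -6*√(y + y) = -6*√2*√y)
n(p) = 4 + 2*p (n(p) = 2*p + 4 = 4 + 2*p)
G(f, V) = (10 - 6*√2*√((-1 + V)²))/(8 + f) (G(f, V) = (10 - 6*√2*√((V - 1)²))/(f + 8) = (10 - 6*√2*√((-1 + V)²))/(8 + f))
G(-20, x)*n(7) = (2*(5 - 3*√2*√((-1 + 9)²))/(8 - 20))*(4 + 2*7) = (2*(5 - 3*√2*√(8²))/(-12))*(4 + 14) = (2*(-1/12)*(5 - 3*√2*√64))*18 = (2*(-1/12)*(5 - 3*√2*8))*18 = (2*(-1/12)*(5 - 24*√2))*18 = (-⅚ + 4*√2)*18 = -15 + 72*√2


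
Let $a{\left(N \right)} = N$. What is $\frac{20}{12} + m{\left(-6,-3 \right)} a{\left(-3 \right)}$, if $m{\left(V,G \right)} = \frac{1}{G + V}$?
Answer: $2$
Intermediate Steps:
$\frac{20}{12} + m{\left(-6,-3 \right)} a{\left(-3 \right)} = \frac{20}{12} + \frac{1}{-3 - 6} \left(-3\right) = 20 \cdot \frac{1}{12} + \frac{1}{-9} \left(-3\right) = \frac{5}{3} - - \frac{1}{3} = \frac{5}{3} + \frac{1}{3} = 2$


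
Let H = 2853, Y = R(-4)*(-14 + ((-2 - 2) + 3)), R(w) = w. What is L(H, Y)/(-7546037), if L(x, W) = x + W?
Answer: -2913/7546037 ≈ -0.00038603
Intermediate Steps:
Y = 60 (Y = -4*(-14 + ((-2 - 2) + 3)) = -4*(-14 + (-4 + 3)) = -4*(-14 - 1) = -4*(-15) = 60)
L(x, W) = W + x
L(H, Y)/(-7546037) = (60 + 2853)/(-7546037) = 2913*(-1/7546037) = -2913/7546037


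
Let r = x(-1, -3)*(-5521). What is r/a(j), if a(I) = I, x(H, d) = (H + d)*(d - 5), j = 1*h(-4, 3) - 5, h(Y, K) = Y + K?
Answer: 88336/3 ≈ 29445.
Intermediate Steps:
h(Y, K) = K + Y
j = -6 (j = 1*(3 - 4) - 5 = 1*(-1) - 5 = -1 - 5 = -6)
x(H, d) = (-5 + d)*(H + d) (x(H, d) = (H + d)*(-5 + d) = (-5 + d)*(H + d))
r = -176672 (r = ((-3)² - 5*(-1) - 5*(-3) - 1*(-3))*(-5521) = (9 + 5 + 15 + 3)*(-5521) = 32*(-5521) = -176672)
r/a(j) = -176672/(-6) = -176672*(-⅙) = 88336/3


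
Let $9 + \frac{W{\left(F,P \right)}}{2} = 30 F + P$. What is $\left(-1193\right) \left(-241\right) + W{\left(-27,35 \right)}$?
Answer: $285945$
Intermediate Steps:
$W{\left(F,P \right)} = -18 + 2 P + 60 F$ ($W{\left(F,P \right)} = -18 + 2 \left(30 F + P\right) = -18 + 2 \left(P + 30 F\right) = -18 + \left(2 P + 60 F\right) = -18 + 2 P + 60 F$)
$\left(-1193\right) \left(-241\right) + W{\left(-27,35 \right)} = \left(-1193\right) \left(-241\right) + \left(-18 + 2 \cdot 35 + 60 \left(-27\right)\right) = 287513 - 1568 = 285945$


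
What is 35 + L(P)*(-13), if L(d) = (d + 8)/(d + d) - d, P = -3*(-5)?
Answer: 6601/30 ≈ 220.03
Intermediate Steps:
P = 15
L(d) = -d + (8 + d)/(2*d) (L(d) = (8 + d)/((2*d)) - d = (8 + d)*(1/(2*d)) - d = (8 + d)/(2*d) - d = -d + (8 + d)/(2*d))
35 + L(P)*(-13) = 35 + (½ - 1*15 + 4/15)*(-13) = 35 + (½ - 15 + 4*(1/15))*(-13) = 35 + (½ - 15 + 4/15)*(-13) = 35 - 427/30*(-13) = 35 + 5551/30 = 6601/30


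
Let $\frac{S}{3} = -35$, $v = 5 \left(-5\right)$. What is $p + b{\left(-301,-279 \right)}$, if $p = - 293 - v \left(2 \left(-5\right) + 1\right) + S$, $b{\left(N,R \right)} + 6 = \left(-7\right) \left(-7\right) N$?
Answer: $51065$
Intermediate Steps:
$b{\left(N,R \right)} = -6 + 49 N$ ($b{\left(N,R \right)} = -6 + \left(-7\right) \left(-7\right) N = -6 + 49 N$)
$v = -25$
$S = -105$ ($S = 3 \left(-35\right) = -105$)
$p = 65820$ ($p = - 293 \left(-1\right) \left(-25\right) \left(2 \left(-5\right) + 1\right) - 105 = - 293 \cdot 25 \left(-10 + 1\right) - 105 = - 293 \cdot 25 \left(-9\right) - 105 = \left(-293\right) \left(-225\right) - 105 = 65925 - 105 = 65820$)
$p + b{\left(-301,-279 \right)} = 65820 + \left(-6 + 49 \left(-301\right)\right) = 65820 - 14755 = 51065$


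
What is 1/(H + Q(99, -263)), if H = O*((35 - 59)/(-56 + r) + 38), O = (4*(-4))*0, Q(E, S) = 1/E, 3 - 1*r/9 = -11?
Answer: 99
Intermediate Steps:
r = 126 (r = 27 - 9*(-11) = 27 + 99 = 126)
O = 0 (O = -16*0 = 0)
H = 0 (H = 0*((35 - 59)/(-56 + 126) + 38) = 0*(-24/70 + 38) = 0*(-24*1/70 + 38) = 0*(-12/35 + 38) = 0*(1318/35) = 0)
1/(H + Q(99, -263)) = 1/(0 + 1/99) = 1/(1/99) = 99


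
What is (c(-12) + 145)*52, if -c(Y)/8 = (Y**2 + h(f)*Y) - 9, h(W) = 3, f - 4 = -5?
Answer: -33644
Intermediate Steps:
f = -1 (f = 4 - 5 = -1)
c(Y) = 72 - 24*Y - 8*Y**2 (c(Y) = -8*((Y**2 + 3*Y) - 9) = -8*(-9 + Y**2 + 3*Y) = 72 - 24*Y - 8*Y**2)
(c(-12) + 145)*52 = ((72 - 24*(-12) - 8*(-12)**2) + 145)*52 = ((72 + 288 - 8*144) + 145)*52 = ((72 + 288 - 1152) + 145)*52 = (-792 + 145)*52 = -647*52 = -33644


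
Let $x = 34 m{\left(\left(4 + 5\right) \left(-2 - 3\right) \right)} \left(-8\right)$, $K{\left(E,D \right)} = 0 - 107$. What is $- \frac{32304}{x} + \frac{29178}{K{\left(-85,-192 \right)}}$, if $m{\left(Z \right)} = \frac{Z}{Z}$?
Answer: $- \frac{279993}{1819} \approx -153.93$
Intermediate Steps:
$K{\left(E,D \right)} = -107$ ($K{\left(E,D \right)} = 0 - 107 = -107$)
$m{\left(Z \right)} = 1$
$x = -272$ ($x = 34 \cdot 1 \left(-8\right) = 34 \left(-8\right) = -272$)
$- \frac{32304}{x} + \frac{29178}{K{\left(-85,-192 \right)}} = - \frac{32304}{-272} + \frac{29178}{-107} = \left(-32304\right) \left(- \frac{1}{272}\right) + 29178 \left(- \frac{1}{107}\right) = \frac{2019}{17} - \frac{29178}{107} = - \frac{279993}{1819}$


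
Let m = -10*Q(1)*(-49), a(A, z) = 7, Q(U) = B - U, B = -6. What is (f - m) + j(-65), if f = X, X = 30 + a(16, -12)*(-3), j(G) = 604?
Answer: 4043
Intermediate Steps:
Q(U) = -6 - U
X = 9 (X = 30 + 7*(-3) = 30 - 21 = 9)
f = 9
m = -3430 (m = -10*(-6 - 1*1)*(-49) = -10*(-6 - 1)*(-49) = -10*(-7)*(-49) = 70*(-49) = -3430)
(f - m) + j(-65) = (9 - 1*(-3430)) + 604 = (9 + 3430) + 604 = 3439 + 604 = 4043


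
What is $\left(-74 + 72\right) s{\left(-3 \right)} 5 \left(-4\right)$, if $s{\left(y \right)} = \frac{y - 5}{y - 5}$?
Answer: $40$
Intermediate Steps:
$s{\left(y \right)} = 1$ ($s{\left(y \right)} = \frac{-5 + y}{-5 + y} = 1$)
$\left(-74 + 72\right) s{\left(-3 \right)} 5 \left(-4\right) = \left(-74 + 72\right) 1 \cdot 5 \left(-4\right) = - 2 \cdot 5 \left(-4\right) = \left(-2\right) \left(-20\right) = 40$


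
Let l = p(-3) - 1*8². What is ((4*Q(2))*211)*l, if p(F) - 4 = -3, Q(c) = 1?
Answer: -53172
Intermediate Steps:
p(F) = 1 (p(F) = 4 - 3 = 1)
l = -63 (l = 1 - 1*8² = 1 - 1*64 = 1 - 64 = -63)
((4*Q(2))*211)*l = ((4*1)*211)*(-63) = (4*211)*(-63) = 844*(-63) = -53172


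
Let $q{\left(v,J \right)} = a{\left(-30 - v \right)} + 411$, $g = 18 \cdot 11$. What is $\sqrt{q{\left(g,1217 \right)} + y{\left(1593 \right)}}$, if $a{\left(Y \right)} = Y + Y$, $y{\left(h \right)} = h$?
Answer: $6 \sqrt{43} \approx 39.345$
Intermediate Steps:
$a{\left(Y \right)} = 2 Y$
$g = 198$
$q{\left(v,J \right)} = 351 - 2 v$ ($q{\left(v,J \right)} = 2 \left(-30 - v\right) + 411 = \left(-60 - 2 v\right) + 411 = 351 - 2 v$)
$\sqrt{q{\left(g,1217 \right)} + y{\left(1593 \right)}} = \sqrt{\left(351 - 396\right) + 1593} = \sqrt{-45 + 1593} = \sqrt{1548} = 6 \sqrt{43}$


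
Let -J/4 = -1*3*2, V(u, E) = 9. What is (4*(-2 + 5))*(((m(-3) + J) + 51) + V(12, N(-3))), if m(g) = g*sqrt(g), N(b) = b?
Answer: 1008 - 36*I*sqrt(3) ≈ 1008.0 - 62.354*I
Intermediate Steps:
J = 24 (J = -4*(-1*3)*2 = -(-12)*2 = -4*(-6) = 24)
m(g) = g**(3/2)
(4*(-2 + 5))*(((m(-3) + J) + 51) + V(12, N(-3))) = (4*(-2 + 5))*((((-3)**(3/2) + 24) + 51) + 9) = (4*3)*(((-3*I*sqrt(3) + 24) + 51) + 9) = 12*(((24 - 3*I*sqrt(3)) + 51) + 9) = 12*((75 - 3*I*sqrt(3)) + 9) = 12*(84 - 3*I*sqrt(3)) = 1008 - 36*I*sqrt(3)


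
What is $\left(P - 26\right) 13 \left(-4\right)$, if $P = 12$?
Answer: $728$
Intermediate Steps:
$\left(P - 26\right) 13 \left(-4\right) = \left(12 - 26\right) 13 \left(-4\right) = \left(-14\right) \left(-52\right) = 728$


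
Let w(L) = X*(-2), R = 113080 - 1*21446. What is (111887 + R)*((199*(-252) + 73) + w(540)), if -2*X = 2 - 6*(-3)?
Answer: -10187243655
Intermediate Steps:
R = 91634 (R = 113080 - 21446 = 91634)
X = -10 (X = -(2 - 6*(-3))/2 = -(2 + 18)/2 = -1/2*20 = -10)
w(L) = 20 (w(L) = -10*(-2) = 20)
(111887 + R)*((199*(-252) + 73) + w(540)) = (111887 + 91634)*((199*(-252) + 73) + 20) = 203521*((-50148 + 73) + 20) = 203521*(-50075 + 20) = 203521*(-50055) = -10187243655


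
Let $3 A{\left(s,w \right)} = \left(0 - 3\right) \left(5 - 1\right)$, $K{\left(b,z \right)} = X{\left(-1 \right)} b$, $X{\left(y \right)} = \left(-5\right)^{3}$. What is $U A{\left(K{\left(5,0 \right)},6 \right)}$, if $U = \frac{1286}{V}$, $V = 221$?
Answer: $- \frac{5144}{221} \approx -23.276$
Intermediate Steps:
$X{\left(y \right)} = -125$
$U = \frac{1286}{221} \approx 5.819$
$K{\left(b,z \right)} = - 125 b$
$A{\left(s,w \right)} = -4$ ($A{\left(s,w \right)} = \frac{\left(0 - 3\right) \left(5 - 1\right)}{3} = \frac{\left(-3\right) 4}{3} = \frac{1}{3} \left(-12\right) = -4$)
$U A{\left(K{\left(5,0 \right)},6 \right)} = \frac{1286}{221} \left(-4\right) = - \frac{5144}{221}$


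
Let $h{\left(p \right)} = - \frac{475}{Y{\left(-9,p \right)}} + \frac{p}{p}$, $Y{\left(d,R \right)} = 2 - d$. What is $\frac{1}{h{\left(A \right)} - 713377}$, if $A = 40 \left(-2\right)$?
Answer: $- \frac{11}{7847611} \approx -1.4017 \cdot 10^{-6}$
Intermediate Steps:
$A = -80$
$h{\left(p \right)} = - \frac{464}{11}$ ($h{\left(p \right)} = - \frac{475}{2 - -9} + \frac{p}{p} = - \frac{475}{2 + 9} + 1 = - \frac{475}{11} + 1 = - \frac{464}{11}$)
$\frac{1}{h{\left(A \right)} - 713377} = \frac{1}{- \frac{464}{11} - 713377} = \frac{1}{- \frac{7847611}{11}} = - \frac{11}{7847611}$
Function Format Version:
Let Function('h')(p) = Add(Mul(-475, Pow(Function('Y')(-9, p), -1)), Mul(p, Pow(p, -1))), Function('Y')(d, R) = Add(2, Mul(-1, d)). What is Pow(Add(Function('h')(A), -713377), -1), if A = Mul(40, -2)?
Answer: Rational(-11, 7847611) ≈ -1.4017e-6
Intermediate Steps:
A = -80
Function('h')(p) = Rational(-464, 11) (Function('h')(p) = Add(Mul(-475, Pow(Add(2, Mul(-1, -9)), -1)), Mul(p, Pow(p, -1))) = Add(Mul(-475, Pow(Add(2, 9), -1)), 1) = Add(Mul(-475, Pow(11, -1)), 1) = Add(Mul(-475, Rational(1, 11)), 1) = Add(Rational(-475, 11), 1) = Rational(-464, 11))
Pow(Add(Function('h')(A), -713377), -1) = Pow(Add(Rational(-464, 11), -713377), -1) = Pow(Rational(-7847611, 11), -1) = Rational(-11, 7847611)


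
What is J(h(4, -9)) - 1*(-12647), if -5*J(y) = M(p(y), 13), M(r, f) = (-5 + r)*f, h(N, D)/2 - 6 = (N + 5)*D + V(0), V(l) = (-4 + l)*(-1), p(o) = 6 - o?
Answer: 61376/5 ≈ 12275.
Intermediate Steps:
V(l) = 4 - l
h(N, D) = 20 + 2*D*(5 + N) (h(N, D) = 12 + 2*((N + 5)*D + (4 - 1*0)) = 12 + 2*((5 + N)*D + (4 + 0)) = 12 + 2*(D*(5 + N) + 4) = 12 + 2*(4 + D*(5 + N)) = 12 + (8 + 2*D*(5 + N)) = 20 + 2*D*(5 + N))
M(r, f) = f*(-5 + r)
J(y) = -13/5 + 13*y/5 (J(y) = -13*(-5 + (6 - y))/5 = -13*(1 - y)/5 = -(13 - 13*y)/5 = -13/5 + 13*y/5)
J(h(4, -9)) - 1*(-12647) = (-13/5 + 13*(20 + 10*(-9) + 2*(-9)*4)/5) - 1*(-12647) = (-13/5 + 13*(20 - 90 - 72)/5) + 12647 = (-13/5 + (13/5)*(-142)) + 12647 = (-13/5 - 1846/5) + 12647 = -1859/5 + 12647 = 61376/5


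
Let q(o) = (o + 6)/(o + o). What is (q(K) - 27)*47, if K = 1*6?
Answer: -1222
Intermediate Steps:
K = 6
q(o) = (6 + o)/(2*o) (q(o) = (6 + o)/((2*o)) = (6 + o)*(1/(2*o)) = (6 + o)/(2*o))
(q(K) - 27)*47 = ((1/2)*(6 + 6)/6 - 27)*47 = ((1/2)*(1/6)*12 - 27)*47 = (1 - 27)*47 = -26*47 = -1222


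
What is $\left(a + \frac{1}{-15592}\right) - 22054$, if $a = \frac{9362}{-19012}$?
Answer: $- \frac{1634431443733}{74108776} \approx -22055.0$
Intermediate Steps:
$a = - \frac{4681}{9506}$ ($a = 9362 \left(- \frac{1}{19012}\right) = - \frac{4681}{9506} \approx -0.49243$)
$\left(a + \frac{1}{-15592}\right) - 22054 = \left(- \frac{4681}{9506} + \frac{1}{-15592}\right) - 22054 = \left(- \frac{4681}{9506} - \frac{1}{15592}\right) - 22054 = - \frac{36497829}{74108776} - 22054 = - \frac{1634431443733}{74108776}$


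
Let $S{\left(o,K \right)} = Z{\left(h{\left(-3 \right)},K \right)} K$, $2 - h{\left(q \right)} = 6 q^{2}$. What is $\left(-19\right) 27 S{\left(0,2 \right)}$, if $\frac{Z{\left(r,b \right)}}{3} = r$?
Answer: $160056$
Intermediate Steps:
$h{\left(q \right)} = 2 - 6 q^{2}$
$Z{\left(r,b \right)} = 3 r$
$S{\left(o,K \right)} = - 156 K$ ($S{\left(o,K \right)} = 3 \left(2 - 6 \left(-3\right)^{2}\right) K = 3 \left(2 - 54\right) K = 3 \left(-52\right) K = - 156 K$)
$\left(-19\right) 27 S{\left(0,2 \right)} = \left(-19\right) 27 \left(\left(-156\right) 2\right) = \left(-513\right) \left(-312\right) = 160056$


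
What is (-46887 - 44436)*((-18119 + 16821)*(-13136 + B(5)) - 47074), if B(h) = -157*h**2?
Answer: -2018065151592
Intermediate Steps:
(-46887 - 44436)*((-18119 + 16821)*(-13136 + B(5)) - 47074) = (-46887 - 44436)*((-18119 + 16821)*(-13136 - 157*5**2) - 47074) = -91323*(-1298*(-13136 - 157*25) - 47074) = -91323*(-1298*(-13136 - 3925) - 47074) = -91323*(-1298*(-17061) - 47074) = -91323*(22145178 - 47074) = -91323*22098104 = -2018065151592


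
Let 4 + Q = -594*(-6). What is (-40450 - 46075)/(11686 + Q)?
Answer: -86525/15246 ≈ -5.6753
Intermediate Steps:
Q = 3560 (Q = -4 - 594*(-6) = -4 + 3564 = 3560)
(-40450 - 46075)/(11686 + Q) = (-40450 - 46075)/(11686 + 3560) = -86525/15246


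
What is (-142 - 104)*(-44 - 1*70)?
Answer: 28044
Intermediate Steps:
(-142 - 104)*(-44 - 1*70) = -246*(-44 - 70) = -246*(-114) = 28044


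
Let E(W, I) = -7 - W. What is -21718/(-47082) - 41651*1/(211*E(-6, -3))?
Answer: 982797440/4967151 ≈ 197.86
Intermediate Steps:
-21718/(-47082) - 41651*1/(211*E(-6, -3)) = -21718/(-47082) - 41651*1/(211*(-7 - 1*(-6))) = -21718*(-1/47082) - 41651*1/(211*(-7 + 6)) = 10859/23541 - 41651/((-1*211)) = 10859/23541 - 41651/(-211) = 10859/23541 - 41651*(-1/211) = 10859/23541 + 41651/211 = 982797440/4967151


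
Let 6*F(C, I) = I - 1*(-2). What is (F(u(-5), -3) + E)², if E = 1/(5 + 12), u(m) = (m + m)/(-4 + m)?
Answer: 121/10404 ≈ 0.011630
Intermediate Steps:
u(m) = 2*m/(-4 + m) (u(m) = (2*m)/(-4 + m) = 2*m/(-4 + m))
F(C, I) = ⅓ + I/6 (F(C, I) = (I - 1*(-2))/6 = (I + 2)/6 = (2 + I)/6 = ⅓ + I/6)
E = 1/17 ≈ 0.058824
(F(u(-5), -3) + E)² = ((⅓ + (⅙)*(-3)) + 1/17)² = ((⅓ - ½) + 1/17)² = (-⅙ + 1/17)² = (-11/102)² = 121/10404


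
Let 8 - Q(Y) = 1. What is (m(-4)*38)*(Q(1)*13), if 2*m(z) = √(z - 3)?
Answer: 1729*I*√7 ≈ 4574.5*I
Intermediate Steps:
m(z) = √(-3 + z)/2 (m(z) = √(z - 3)/2 = √(-3 + z)/2)
Q(Y) = 7 (Q(Y) = 8 - 1*1 = 8 - 1 = 7)
(m(-4)*38)*(Q(1)*13) = ((√(-3 - 4)/2)*38)*(7*13) = ((√(-7)/2)*38)*91 = (((I*√7)/2)*38)*91 = ((I*√7/2)*38)*91 = (19*I*√7)*91 = 1729*I*√7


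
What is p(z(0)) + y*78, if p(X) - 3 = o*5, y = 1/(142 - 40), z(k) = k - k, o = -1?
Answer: -21/17 ≈ -1.2353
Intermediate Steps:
z(k) = 0
y = 1/102 ≈ 0.0098039
p(X) = -2 (p(X) = 3 - 1*5 = 3 - 5 = -2)
p(z(0)) + y*78 = -2 + (1/102)*78 = -2 + 13/17 = -21/17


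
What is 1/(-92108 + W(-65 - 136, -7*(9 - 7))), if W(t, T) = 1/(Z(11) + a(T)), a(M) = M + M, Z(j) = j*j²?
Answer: -1303/120016723 ≈ -1.0857e-5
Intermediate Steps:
Z(j) = j³
a(M) = 2*M
W(t, T) = 1/(1331 + 2*T) (W(t, T) = 1/(11³ + 2*T) = 1/(1331 + 2*T))
1/(-92108 + W(-65 - 136, -7*(9 - 7))) = 1/(-92108 + 1/(1331 + 2*(-7*(9 - 7)))) = 1/(-92108 + 1/(1331 + 2*(-7*2))) = 1/(-92108 + 1/(1331 + 2*(-14))) = 1/(-92108 + 1/(1331 - 28)) = 1/(-92108 + 1/1303) = 1/(-120016723/1303) = -1303/120016723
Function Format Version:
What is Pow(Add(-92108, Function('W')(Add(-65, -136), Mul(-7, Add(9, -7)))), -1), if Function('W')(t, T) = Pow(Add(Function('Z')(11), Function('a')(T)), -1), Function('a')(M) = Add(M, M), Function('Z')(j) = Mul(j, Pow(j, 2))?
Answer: Rational(-1303, 120016723) ≈ -1.0857e-5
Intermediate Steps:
Function('Z')(j) = Pow(j, 3)
Function('a')(M) = Mul(2, M)
Function('W')(t, T) = Pow(Add(1331, Mul(2, T)), -1) (Function('W')(t, T) = Pow(Add(Pow(11, 3), Mul(2, T)), -1) = Pow(Add(1331, Mul(2, T)), -1))
Pow(Add(-92108, Function('W')(Add(-65, -136), Mul(-7, Add(9, -7)))), -1) = Pow(Add(-92108, Pow(Add(1331, Mul(2, Mul(-7, Add(9, -7)))), -1)), -1) = Pow(Add(-92108, Pow(Add(1331, Mul(2, Mul(-7, 2))), -1)), -1) = Pow(Add(-92108, Pow(Add(1331, Mul(2, -14)), -1)), -1) = Pow(Add(-92108, Pow(Add(1331, -28), -1)), -1) = Pow(Add(-92108, Pow(1303, -1)), -1) = Pow(Add(-92108, Rational(1, 1303)), -1) = Pow(Rational(-120016723, 1303), -1) = Rational(-1303, 120016723)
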